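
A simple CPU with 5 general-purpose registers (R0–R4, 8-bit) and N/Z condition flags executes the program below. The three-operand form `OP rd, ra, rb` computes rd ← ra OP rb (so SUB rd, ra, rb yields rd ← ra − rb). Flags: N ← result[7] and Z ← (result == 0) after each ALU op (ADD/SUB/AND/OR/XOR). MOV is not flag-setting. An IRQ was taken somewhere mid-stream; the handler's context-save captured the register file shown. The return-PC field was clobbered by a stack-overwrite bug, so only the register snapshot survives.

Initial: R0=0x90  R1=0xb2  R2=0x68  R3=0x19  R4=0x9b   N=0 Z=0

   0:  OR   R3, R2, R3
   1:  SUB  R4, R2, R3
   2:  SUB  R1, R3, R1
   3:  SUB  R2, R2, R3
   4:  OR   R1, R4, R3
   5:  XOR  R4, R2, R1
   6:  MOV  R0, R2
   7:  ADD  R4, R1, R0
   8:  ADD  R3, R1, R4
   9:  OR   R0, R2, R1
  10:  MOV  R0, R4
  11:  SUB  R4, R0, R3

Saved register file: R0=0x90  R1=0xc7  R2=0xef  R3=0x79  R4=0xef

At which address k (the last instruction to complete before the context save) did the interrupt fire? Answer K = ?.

after  0: R0=0x90 R1=0xb2 R2=0x68 R3=0x79 R4=0x9b  N=0 Z=0
after  1: R0=0x90 R1=0xb2 R2=0x68 R3=0x79 R4=0xef  N=1 Z=0
after  2: R0=0x90 R1=0xc7 R2=0x68 R3=0x79 R4=0xef  N=1 Z=0
after  3: R0=0x90 R1=0xc7 R2=0xef R3=0x79 R4=0xef  N=1 Z=0
-- IRQ taken; context saved, return-PC = 4 --

K = 3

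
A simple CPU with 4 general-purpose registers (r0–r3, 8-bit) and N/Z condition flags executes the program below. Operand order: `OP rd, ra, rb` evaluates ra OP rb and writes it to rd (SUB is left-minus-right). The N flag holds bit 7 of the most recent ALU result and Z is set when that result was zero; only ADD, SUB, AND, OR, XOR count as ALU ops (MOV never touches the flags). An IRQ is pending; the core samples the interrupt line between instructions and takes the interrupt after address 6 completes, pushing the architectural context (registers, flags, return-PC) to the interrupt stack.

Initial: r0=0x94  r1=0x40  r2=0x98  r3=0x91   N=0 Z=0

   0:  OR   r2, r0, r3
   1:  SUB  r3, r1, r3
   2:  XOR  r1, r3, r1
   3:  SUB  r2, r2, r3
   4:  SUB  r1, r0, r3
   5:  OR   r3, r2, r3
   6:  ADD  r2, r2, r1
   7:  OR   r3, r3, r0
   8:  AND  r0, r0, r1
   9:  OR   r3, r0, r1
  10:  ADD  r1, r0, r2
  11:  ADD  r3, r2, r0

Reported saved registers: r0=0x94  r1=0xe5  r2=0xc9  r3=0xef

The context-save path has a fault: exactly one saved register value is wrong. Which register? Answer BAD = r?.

after  0: r0=0x94 r1=0x40 r2=0x95 r3=0x91  N=1 Z=0
after  1: r0=0x94 r1=0x40 r2=0x95 r3=0xaf  N=1 Z=0
after  2: r0=0x94 r1=0xef r2=0x95 r3=0xaf  N=1 Z=0
after  3: r0=0x94 r1=0xef r2=0xe6 r3=0xaf  N=1 Z=0
after  4: r0=0x94 r1=0xe5 r2=0xe6 r3=0xaf  N=1 Z=0
after  5: r0=0x94 r1=0xe5 r2=0xe6 r3=0xef  N=1 Z=0
after  6: r0=0x94 r1=0xe5 r2=0xcb r3=0xef  N=1 Z=0
-- IRQ taken; context saved, return-PC = 7 --
mismatch: r2: reported 0xc9 vs actual 0xcb

BAD = r2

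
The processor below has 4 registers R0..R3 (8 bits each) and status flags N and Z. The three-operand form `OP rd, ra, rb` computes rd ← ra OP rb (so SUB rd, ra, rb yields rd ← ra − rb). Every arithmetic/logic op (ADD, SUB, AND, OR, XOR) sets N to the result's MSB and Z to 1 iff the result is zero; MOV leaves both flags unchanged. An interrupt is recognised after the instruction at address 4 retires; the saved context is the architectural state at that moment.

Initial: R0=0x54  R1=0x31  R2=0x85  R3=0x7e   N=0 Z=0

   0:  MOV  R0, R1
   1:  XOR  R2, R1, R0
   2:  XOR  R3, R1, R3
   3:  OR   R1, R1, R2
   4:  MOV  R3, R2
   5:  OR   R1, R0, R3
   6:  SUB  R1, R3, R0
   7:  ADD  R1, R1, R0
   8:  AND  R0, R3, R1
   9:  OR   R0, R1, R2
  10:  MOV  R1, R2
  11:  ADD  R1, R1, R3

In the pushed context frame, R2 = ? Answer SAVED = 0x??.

SAVED = 0x00

after  0: R0=0x31 R1=0x31 R2=0x85 R3=0x7e  N=0 Z=0
after  1: R0=0x31 R1=0x31 R2=0x00 R3=0x7e  N=0 Z=1
after  2: R0=0x31 R1=0x31 R2=0x00 R3=0x4f  N=0 Z=0
after  3: R0=0x31 R1=0x31 R2=0x00 R3=0x4f  N=0 Z=0
after  4: R0=0x31 R1=0x31 R2=0x00 R3=0x00  N=0 Z=0
-- IRQ taken; context saved, return-PC = 5 --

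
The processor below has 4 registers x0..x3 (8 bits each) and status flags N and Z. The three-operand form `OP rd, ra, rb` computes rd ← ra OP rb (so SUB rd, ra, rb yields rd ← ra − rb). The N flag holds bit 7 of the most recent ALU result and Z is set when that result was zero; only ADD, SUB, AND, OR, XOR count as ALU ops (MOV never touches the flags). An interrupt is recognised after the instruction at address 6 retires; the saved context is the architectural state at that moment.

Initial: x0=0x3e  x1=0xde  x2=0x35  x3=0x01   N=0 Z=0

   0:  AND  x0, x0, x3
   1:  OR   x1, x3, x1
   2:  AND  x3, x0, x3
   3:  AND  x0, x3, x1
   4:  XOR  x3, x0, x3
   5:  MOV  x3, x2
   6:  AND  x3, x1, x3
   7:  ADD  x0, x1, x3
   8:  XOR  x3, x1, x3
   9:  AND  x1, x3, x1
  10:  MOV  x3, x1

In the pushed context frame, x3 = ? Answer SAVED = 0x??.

SAVED = 0x15

after  0: x0=0x00 x1=0xde x2=0x35 x3=0x01  N=0 Z=1
after  1: x0=0x00 x1=0xdf x2=0x35 x3=0x01  N=1 Z=0
after  2: x0=0x00 x1=0xdf x2=0x35 x3=0x00  N=0 Z=1
after  3: x0=0x00 x1=0xdf x2=0x35 x3=0x00  N=0 Z=1
after  4: x0=0x00 x1=0xdf x2=0x35 x3=0x00  N=0 Z=1
after  5: x0=0x00 x1=0xdf x2=0x35 x3=0x35  N=0 Z=1
after  6: x0=0x00 x1=0xdf x2=0x35 x3=0x15  N=0 Z=0
-- IRQ taken; context saved, return-PC = 7 --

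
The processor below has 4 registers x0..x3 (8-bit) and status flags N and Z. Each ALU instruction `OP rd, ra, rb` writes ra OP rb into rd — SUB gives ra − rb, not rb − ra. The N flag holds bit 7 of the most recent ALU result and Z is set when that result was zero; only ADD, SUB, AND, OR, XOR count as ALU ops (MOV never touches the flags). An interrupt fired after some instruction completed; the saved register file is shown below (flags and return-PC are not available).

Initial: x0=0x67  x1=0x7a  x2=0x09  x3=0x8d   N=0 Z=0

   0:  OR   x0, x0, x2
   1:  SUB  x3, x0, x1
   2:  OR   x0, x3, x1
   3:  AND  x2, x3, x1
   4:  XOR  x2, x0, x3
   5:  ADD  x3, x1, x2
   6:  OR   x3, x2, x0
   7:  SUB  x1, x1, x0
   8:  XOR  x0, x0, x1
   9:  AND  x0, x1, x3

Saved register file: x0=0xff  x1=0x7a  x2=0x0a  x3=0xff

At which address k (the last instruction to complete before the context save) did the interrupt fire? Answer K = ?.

after  0: x0=0x6f x1=0x7a x2=0x09 x3=0x8d  N=0 Z=0
after  1: x0=0x6f x1=0x7a x2=0x09 x3=0xf5  N=1 Z=0
after  2: x0=0xff x1=0x7a x2=0x09 x3=0xf5  N=1 Z=0
after  3: x0=0xff x1=0x7a x2=0x70 x3=0xf5  N=0 Z=0
after  4: x0=0xff x1=0x7a x2=0x0a x3=0xf5  N=0 Z=0
after  5: x0=0xff x1=0x7a x2=0x0a x3=0x84  N=1 Z=0
after  6: x0=0xff x1=0x7a x2=0x0a x3=0xff  N=1 Z=0
-- IRQ taken; context saved, return-PC = 7 --

K = 6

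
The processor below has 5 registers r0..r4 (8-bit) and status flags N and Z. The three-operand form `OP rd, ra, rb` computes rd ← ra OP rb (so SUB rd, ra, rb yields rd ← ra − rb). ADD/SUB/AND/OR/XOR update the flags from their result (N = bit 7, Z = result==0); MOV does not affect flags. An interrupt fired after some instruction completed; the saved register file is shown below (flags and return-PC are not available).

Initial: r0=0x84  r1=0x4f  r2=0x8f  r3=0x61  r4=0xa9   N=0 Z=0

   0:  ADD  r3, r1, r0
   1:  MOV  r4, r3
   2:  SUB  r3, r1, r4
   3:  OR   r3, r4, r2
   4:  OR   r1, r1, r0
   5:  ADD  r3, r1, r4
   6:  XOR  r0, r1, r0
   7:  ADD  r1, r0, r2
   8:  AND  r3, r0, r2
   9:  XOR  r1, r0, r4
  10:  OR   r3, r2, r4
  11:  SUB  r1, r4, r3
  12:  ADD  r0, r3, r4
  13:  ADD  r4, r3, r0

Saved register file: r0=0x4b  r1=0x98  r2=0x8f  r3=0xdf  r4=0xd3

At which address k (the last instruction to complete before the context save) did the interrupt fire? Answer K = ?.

after  0: r0=0x84 r1=0x4f r2=0x8f r3=0xd3 r4=0xa9  N=1 Z=0
after  1: r0=0x84 r1=0x4f r2=0x8f r3=0xd3 r4=0xd3  N=1 Z=0
after  2: r0=0x84 r1=0x4f r2=0x8f r3=0x7c r4=0xd3  N=0 Z=0
after  3: r0=0x84 r1=0x4f r2=0x8f r3=0xdf r4=0xd3  N=1 Z=0
after  4: r0=0x84 r1=0xcf r2=0x8f r3=0xdf r4=0xd3  N=1 Z=0
after  5: r0=0x84 r1=0xcf r2=0x8f r3=0xa2 r4=0xd3  N=1 Z=0
after  6: r0=0x4b r1=0xcf r2=0x8f r3=0xa2 r4=0xd3  N=0 Z=0
after  7: r0=0x4b r1=0xda r2=0x8f r3=0xa2 r4=0xd3  N=1 Z=0
after  8: r0=0x4b r1=0xda r2=0x8f r3=0x0b r4=0xd3  N=0 Z=0
after  9: r0=0x4b r1=0x98 r2=0x8f r3=0x0b r4=0xd3  N=1 Z=0
after 10: r0=0x4b r1=0x98 r2=0x8f r3=0xdf r4=0xd3  N=1 Z=0
-- IRQ taken; context saved, return-PC = 11 --

K = 10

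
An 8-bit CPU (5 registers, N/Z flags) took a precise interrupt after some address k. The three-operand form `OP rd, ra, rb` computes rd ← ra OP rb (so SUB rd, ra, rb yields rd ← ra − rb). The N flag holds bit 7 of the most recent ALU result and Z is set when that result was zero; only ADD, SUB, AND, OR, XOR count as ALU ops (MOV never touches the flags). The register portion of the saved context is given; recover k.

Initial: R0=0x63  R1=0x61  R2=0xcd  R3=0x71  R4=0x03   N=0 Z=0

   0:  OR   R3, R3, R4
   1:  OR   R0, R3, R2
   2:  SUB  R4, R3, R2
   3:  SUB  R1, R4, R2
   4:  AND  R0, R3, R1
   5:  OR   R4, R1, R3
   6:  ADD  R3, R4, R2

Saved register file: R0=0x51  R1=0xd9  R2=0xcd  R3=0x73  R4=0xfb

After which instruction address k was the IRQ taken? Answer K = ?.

K = 5

after  0: R0=0x63 R1=0x61 R2=0xcd R3=0x73 R4=0x03  N=0 Z=0
after  1: R0=0xff R1=0x61 R2=0xcd R3=0x73 R4=0x03  N=1 Z=0
after  2: R0=0xff R1=0x61 R2=0xcd R3=0x73 R4=0xa6  N=1 Z=0
after  3: R0=0xff R1=0xd9 R2=0xcd R3=0x73 R4=0xa6  N=1 Z=0
after  4: R0=0x51 R1=0xd9 R2=0xcd R3=0x73 R4=0xa6  N=0 Z=0
after  5: R0=0x51 R1=0xd9 R2=0xcd R3=0x73 R4=0xfb  N=1 Z=0
-- IRQ taken; context saved, return-PC = 6 --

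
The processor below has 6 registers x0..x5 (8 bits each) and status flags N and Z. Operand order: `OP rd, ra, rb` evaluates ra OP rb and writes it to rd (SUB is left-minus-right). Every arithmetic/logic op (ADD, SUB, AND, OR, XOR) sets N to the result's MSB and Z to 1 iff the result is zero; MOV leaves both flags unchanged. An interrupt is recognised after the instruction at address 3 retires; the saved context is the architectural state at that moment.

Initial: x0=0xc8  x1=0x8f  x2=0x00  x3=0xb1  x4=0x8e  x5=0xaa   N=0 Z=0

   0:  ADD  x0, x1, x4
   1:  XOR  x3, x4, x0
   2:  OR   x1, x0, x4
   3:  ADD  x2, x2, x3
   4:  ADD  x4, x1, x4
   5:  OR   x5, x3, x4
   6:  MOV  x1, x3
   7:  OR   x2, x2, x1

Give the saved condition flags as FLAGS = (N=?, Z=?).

after  0: x0=0x1d x1=0x8f x2=0x00 x3=0xb1 x4=0x8e x5=0xaa  N=0 Z=0
after  1: x0=0x1d x1=0x8f x2=0x00 x3=0x93 x4=0x8e x5=0xaa  N=1 Z=0
after  2: x0=0x1d x1=0x9f x2=0x00 x3=0x93 x4=0x8e x5=0xaa  N=1 Z=0
after  3: x0=0x1d x1=0x9f x2=0x93 x3=0x93 x4=0x8e x5=0xaa  N=1 Z=0
-- IRQ taken; context saved, return-PC = 4 --

FLAGS = (N=1, Z=0)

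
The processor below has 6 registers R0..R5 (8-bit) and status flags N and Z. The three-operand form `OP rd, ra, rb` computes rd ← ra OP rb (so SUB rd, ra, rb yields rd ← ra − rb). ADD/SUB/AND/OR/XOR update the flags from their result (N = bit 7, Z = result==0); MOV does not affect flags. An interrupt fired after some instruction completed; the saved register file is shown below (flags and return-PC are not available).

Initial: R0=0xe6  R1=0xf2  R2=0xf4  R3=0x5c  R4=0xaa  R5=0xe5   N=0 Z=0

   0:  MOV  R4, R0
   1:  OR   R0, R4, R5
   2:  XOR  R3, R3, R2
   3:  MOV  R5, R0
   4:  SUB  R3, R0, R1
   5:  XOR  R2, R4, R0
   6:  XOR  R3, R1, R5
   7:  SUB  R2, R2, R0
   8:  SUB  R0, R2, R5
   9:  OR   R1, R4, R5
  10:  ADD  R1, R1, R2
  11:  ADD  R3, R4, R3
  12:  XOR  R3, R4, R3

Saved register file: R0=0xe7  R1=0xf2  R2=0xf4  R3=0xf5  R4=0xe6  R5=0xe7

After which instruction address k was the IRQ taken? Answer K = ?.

after  0: R0=0xe6 R1=0xf2 R2=0xf4 R3=0x5c R4=0xe6 R5=0xe5  N=0 Z=0
after  1: R0=0xe7 R1=0xf2 R2=0xf4 R3=0x5c R4=0xe6 R5=0xe5  N=1 Z=0
after  2: R0=0xe7 R1=0xf2 R2=0xf4 R3=0xa8 R4=0xe6 R5=0xe5  N=1 Z=0
after  3: R0=0xe7 R1=0xf2 R2=0xf4 R3=0xa8 R4=0xe6 R5=0xe7  N=1 Z=0
after  4: R0=0xe7 R1=0xf2 R2=0xf4 R3=0xf5 R4=0xe6 R5=0xe7  N=1 Z=0
-- IRQ taken; context saved, return-PC = 5 --

K = 4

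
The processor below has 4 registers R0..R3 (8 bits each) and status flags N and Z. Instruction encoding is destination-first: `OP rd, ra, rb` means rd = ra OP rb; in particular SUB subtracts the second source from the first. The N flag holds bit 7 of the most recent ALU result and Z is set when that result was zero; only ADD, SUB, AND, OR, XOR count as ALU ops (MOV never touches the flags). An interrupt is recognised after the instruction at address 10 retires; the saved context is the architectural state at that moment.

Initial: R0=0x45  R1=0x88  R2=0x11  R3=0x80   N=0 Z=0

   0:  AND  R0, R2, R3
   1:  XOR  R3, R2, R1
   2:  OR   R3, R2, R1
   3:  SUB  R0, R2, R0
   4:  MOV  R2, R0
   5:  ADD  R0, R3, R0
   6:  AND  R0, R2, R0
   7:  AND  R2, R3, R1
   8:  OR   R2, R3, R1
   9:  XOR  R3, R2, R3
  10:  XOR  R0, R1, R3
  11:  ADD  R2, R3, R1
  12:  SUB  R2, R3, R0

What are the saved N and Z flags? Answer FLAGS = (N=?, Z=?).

FLAGS = (N=1, Z=0)

after  0: R0=0x00 R1=0x88 R2=0x11 R3=0x80  N=0 Z=1
after  1: R0=0x00 R1=0x88 R2=0x11 R3=0x99  N=1 Z=0
after  2: R0=0x00 R1=0x88 R2=0x11 R3=0x99  N=1 Z=0
after  3: R0=0x11 R1=0x88 R2=0x11 R3=0x99  N=0 Z=0
after  4: R0=0x11 R1=0x88 R2=0x11 R3=0x99  N=0 Z=0
after  5: R0=0xaa R1=0x88 R2=0x11 R3=0x99  N=1 Z=0
after  6: R0=0x00 R1=0x88 R2=0x11 R3=0x99  N=0 Z=1
after  7: R0=0x00 R1=0x88 R2=0x88 R3=0x99  N=1 Z=0
after  8: R0=0x00 R1=0x88 R2=0x99 R3=0x99  N=1 Z=0
after  9: R0=0x00 R1=0x88 R2=0x99 R3=0x00  N=0 Z=1
after 10: R0=0x88 R1=0x88 R2=0x99 R3=0x00  N=1 Z=0
-- IRQ taken; context saved, return-PC = 11 --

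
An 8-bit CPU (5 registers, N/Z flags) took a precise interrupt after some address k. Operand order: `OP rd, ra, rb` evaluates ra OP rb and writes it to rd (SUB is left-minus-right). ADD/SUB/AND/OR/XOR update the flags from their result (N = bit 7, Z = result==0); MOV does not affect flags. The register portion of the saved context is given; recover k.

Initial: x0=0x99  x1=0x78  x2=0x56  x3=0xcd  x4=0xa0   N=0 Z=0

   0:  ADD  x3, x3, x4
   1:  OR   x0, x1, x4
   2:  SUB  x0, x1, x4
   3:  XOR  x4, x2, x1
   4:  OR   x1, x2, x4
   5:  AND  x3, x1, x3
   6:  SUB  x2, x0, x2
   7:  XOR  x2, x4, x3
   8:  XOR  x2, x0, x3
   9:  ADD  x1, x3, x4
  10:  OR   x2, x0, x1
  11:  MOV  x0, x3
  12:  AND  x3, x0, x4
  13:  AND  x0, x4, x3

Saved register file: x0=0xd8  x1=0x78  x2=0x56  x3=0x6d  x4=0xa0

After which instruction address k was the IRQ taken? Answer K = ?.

K = 2

after  0: x0=0x99 x1=0x78 x2=0x56 x3=0x6d x4=0xa0  N=0 Z=0
after  1: x0=0xf8 x1=0x78 x2=0x56 x3=0x6d x4=0xa0  N=1 Z=0
after  2: x0=0xd8 x1=0x78 x2=0x56 x3=0x6d x4=0xa0  N=1 Z=0
-- IRQ taken; context saved, return-PC = 3 --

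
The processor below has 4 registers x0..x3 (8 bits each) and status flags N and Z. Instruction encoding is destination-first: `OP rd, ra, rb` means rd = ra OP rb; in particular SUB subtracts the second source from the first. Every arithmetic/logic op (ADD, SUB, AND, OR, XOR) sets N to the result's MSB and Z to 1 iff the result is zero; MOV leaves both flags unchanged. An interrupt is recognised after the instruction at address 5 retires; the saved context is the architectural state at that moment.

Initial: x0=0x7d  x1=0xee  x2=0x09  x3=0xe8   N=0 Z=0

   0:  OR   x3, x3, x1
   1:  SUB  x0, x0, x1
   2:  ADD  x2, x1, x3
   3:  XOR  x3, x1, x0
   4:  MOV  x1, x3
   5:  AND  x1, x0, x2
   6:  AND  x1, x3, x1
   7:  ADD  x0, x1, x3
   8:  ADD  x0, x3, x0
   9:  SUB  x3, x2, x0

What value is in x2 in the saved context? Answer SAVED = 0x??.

SAVED = 0xdc

after  0: x0=0x7d x1=0xee x2=0x09 x3=0xee  N=1 Z=0
after  1: x0=0x8f x1=0xee x2=0x09 x3=0xee  N=1 Z=0
after  2: x0=0x8f x1=0xee x2=0xdc x3=0xee  N=1 Z=0
after  3: x0=0x8f x1=0xee x2=0xdc x3=0x61  N=0 Z=0
after  4: x0=0x8f x1=0x61 x2=0xdc x3=0x61  N=0 Z=0
after  5: x0=0x8f x1=0x8c x2=0xdc x3=0x61  N=1 Z=0
-- IRQ taken; context saved, return-PC = 6 --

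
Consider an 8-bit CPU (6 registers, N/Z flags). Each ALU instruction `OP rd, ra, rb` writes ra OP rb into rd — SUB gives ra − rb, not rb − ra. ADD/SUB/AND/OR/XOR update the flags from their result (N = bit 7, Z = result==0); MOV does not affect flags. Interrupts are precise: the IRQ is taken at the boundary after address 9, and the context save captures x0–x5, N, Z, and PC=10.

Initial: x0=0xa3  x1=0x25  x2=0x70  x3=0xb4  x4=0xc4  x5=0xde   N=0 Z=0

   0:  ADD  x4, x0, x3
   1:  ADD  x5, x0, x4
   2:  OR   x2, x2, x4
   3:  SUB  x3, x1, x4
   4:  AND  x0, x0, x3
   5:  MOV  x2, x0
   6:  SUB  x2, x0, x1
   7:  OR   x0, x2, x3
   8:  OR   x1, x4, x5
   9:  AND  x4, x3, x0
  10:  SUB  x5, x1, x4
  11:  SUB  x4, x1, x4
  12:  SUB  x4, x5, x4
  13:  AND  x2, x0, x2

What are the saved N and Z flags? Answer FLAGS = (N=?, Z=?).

FLAGS = (N=1, Z=0)

after  0: x0=0xa3 x1=0x25 x2=0x70 x3=0xb4 x4=0x57 x5=0xde  N=0 Z=0
after  1: x0=0xa3 x1=0x25 x2=0x70 x3=0xb4 x4=0x57 x5=0xfa  N=1 Z=0
after  2: x0=0xa3 x1=0x25 x2=0x77 x3=0xb4 x4=0x57 x5=0xfa  N=0 Z=0
after  3: x0=0xa3 x1=0x25 x2=0x77 x3=0xce x4=0x57 x5=0xfa  N=1 Z=0
after  4: x0=0x82 x1=0x25 x2=0x77 x3=0xce x4=0x57 x5=0xfa  N=1 Z=0
after  5: x0=0x82 x1=0x25 x2=0x82 x3=0xce x4=0x57 x5=0xfa  N=1 Z=0
after  6: x0=0x82 x1=0x25 x2=0x5d x3=0xce x4=0x57 x5=0xfa  N=0 Z=0
after  7: x0=0xdf x1=0x25 x2=0x5d x3=0xce x4=0x57 x5=0xfa  N=1 Z=0
after  8: x0=0xdf x1=0xff x2=0x5d x3=0xce x4=0x57 x5=0xfa  N=1 Z=0
after  9: x0=0xdf x1=0xff x2=0x5d x3=0xce x4=0xce x5=0xfa  N=1 Z=0
-- IRQ taken; context saved, return-PC = 10 --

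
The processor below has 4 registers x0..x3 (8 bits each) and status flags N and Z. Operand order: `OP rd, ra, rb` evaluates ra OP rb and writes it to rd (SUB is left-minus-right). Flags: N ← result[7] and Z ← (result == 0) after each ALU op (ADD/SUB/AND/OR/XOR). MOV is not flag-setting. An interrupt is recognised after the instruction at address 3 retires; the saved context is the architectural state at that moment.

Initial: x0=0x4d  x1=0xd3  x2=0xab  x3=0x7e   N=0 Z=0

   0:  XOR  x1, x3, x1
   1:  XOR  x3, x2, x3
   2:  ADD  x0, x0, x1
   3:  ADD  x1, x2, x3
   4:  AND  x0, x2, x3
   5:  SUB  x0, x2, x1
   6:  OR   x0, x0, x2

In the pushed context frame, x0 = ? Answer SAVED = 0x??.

SAVED = 0xfa

after  0: x0=0x4d x1=0xad x2=0xab x3=0x7e  N=1 Z=0
after  1: x0=0x4d x1=0xad x2=0xab x3=0xd5  N=1 Z=0
after  2: x0=0xfa x1=0xad x2=0xab x3=0xd5  N=1 Z=0
after  3: x0=0xfa x1=0x80 x2=0xab x3=0xd5  N=1 Z=0
-- IRQ taken; context saved, return-PC = 4 --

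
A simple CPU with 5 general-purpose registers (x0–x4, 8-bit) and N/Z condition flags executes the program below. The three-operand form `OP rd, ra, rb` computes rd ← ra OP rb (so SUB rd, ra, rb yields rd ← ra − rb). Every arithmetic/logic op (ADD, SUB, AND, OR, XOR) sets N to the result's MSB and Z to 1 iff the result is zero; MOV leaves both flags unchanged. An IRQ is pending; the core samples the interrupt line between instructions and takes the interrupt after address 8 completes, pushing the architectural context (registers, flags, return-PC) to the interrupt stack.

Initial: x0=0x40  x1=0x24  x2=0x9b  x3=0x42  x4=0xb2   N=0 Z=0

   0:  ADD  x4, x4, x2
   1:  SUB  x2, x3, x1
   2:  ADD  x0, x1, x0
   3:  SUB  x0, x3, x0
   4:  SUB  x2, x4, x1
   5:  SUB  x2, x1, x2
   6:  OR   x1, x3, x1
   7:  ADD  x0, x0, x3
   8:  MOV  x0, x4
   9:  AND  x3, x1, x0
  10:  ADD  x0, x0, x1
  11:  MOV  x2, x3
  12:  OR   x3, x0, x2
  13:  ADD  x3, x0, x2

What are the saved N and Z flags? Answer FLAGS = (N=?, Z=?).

after  0: x0=0x40 x1=0x24 x2=0x9b x3=0x42 x4=0x4d  N=0 Z=0
after  1: x0=0x40 x1=0x24 x2=0x1e x3=0x42 x4=0x4d  N=0 Z=0
after  2: x0=0x64 x1=0x24 x2=0x1e x3=0x42 x4=0x4d  N=0 Z=0
after  3: x0=0xde x1=0x24 x2=0x1e x3=0x42 x4=0x4d  N=1 Z=0
after  4: x0=0xde x1=0x24 x2=0x29 x3=0x42 x4=0x4d  N=0 Z=0
after  5: x0=0xde x1=0x24 x2=0xfb x3=0x42 x4=0x4d  N=1 Z=0
after  6: x0=0xde x1=0x66 x2=0xfb x3=0x42 x4=0x4d  N=0 Z=0
after  7: x0=0x20 x1=0x66 x2=0xfb x3=0x42 x4=0x4d  N=0 Z=0
after  8: x0=0x4d x1=0x66 x2=0xfb x3=0x42 x4=0x4d  N=0 Z=0
-- IRQ taken; context saved, return-PC = 9 --

FLAGS = (N=0, Z=0)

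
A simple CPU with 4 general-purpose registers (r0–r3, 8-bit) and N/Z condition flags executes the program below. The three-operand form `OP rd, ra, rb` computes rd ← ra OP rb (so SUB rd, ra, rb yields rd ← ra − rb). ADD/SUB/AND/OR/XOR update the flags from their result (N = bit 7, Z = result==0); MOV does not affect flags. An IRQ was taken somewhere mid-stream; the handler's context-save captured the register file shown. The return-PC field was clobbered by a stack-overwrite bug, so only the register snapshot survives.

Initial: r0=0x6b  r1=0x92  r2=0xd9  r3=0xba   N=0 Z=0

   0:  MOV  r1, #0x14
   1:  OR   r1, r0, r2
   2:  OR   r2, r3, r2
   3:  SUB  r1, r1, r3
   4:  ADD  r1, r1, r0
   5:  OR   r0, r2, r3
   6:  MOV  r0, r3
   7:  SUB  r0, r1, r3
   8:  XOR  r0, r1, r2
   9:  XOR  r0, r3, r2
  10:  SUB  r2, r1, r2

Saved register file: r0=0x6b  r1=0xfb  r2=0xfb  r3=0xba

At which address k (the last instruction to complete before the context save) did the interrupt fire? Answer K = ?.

after  0: r0=0x6b r1=0x14 r2=0xd9 r3=0xba  N=0 Z=0
after  1: r0=0x6b r1=0xfb r2=0xd9 r3=0xba  N=1 Z=0
after  2: r0=0x6b r1=0xfb r2=0xfb r3=0xba  N=1 Z=0
-- IRQ taken; context saved, return-PC = 3 --

K = 2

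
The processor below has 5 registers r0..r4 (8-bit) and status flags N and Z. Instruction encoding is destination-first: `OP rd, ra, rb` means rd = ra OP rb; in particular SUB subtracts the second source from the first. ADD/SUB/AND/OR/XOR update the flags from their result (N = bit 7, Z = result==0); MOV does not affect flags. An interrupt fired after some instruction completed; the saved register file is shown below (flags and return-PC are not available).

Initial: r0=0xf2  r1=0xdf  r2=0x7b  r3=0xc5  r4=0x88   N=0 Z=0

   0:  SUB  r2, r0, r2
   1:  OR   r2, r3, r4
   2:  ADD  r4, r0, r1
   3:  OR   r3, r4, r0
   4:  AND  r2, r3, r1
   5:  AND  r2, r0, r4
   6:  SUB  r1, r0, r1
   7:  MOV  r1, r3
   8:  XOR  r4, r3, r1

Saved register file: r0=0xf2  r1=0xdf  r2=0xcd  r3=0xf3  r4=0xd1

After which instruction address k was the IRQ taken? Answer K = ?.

K = 3

after  0: r0=0xf2 r1=0xdf r2=0x77 r3=0xc5 r4=0x88  N=0 Z=0
after  1: r0=0xf2 r1=0xdf r2=0xcd r3=0xc5 r4=0x88  N=1 Z=0
after  2: r0=0xf2 r1=0xdf r2=0xcd r3=0xc5 r4=0xd1  N=1 Z=0
after  3: r0=0xf2 r1=0xdf r2=0xcd r3=0xf3 r4=0xd1  N=1 Z=0
-- IRQ taken; context saved, return-PC = 4 --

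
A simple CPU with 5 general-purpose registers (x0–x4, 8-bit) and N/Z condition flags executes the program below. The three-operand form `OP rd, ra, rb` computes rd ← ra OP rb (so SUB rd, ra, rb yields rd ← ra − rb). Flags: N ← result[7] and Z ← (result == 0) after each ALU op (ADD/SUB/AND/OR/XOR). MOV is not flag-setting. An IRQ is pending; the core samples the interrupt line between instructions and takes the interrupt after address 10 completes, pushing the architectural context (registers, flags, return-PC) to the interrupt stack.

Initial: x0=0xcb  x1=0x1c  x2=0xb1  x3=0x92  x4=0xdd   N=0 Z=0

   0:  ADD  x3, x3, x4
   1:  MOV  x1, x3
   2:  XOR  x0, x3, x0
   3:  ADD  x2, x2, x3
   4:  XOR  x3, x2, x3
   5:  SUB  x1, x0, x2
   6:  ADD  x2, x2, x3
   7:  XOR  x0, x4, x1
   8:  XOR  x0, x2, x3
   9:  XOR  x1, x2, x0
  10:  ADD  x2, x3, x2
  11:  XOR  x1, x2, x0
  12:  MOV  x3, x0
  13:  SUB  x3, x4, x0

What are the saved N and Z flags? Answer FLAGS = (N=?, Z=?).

after  0: x0=0xcb x1=0x1c x2=0xb1 x3=0x6f x4=0xdd  N=0 Z=0
after  1: x0=0xcb x1=0x6f x2=0xb1 x3=0x6f x4=0xdd  N=0 Z=0
after  2: x0=0xa4 x1=0x6f x2=0xb1 x3=0x6f x4=0xdd  N=1 Z=0
after  3: x0=0xa4 x1=0x6f x2=0x20 x3=0x6f x4=0xdd  N=0 Z=0
after  4: x0=0xa4 x1=0x6f x2=0x20 x3=0x4f x4=0xdd  N=0 Z=0
after  5: x0=0xa4 x1=0x84 x2=0x20 x3=0x4f x4=0xdd  N=1 Z=0
after  6: x0=0xa4 x1=0x84 x2=0x6f x3=0x4f x4=0xdd  N=0 Z=0
after  7: x0=0x59 x1=0x84 x2=0x6f x3=0x4f x4=0xdd  N=0 Z=0
after  8: x0=0x20 x1=0x84 x2=0x6f x3=0x4f x4=0xdd  N=0 Z=0
after  9: x0=0x20 x1=0x4f x2=0x6f x3=0x4f x4=0xdd  N=0 Z=0
after 10: x0=0x20 x1=0x4f x2=0xbe x3=0x4f x4=0xdd  N=1 Z=0
-- IRQ taken; context saved, return-PC = 11 --

FLAGS = (N=1, Z=0)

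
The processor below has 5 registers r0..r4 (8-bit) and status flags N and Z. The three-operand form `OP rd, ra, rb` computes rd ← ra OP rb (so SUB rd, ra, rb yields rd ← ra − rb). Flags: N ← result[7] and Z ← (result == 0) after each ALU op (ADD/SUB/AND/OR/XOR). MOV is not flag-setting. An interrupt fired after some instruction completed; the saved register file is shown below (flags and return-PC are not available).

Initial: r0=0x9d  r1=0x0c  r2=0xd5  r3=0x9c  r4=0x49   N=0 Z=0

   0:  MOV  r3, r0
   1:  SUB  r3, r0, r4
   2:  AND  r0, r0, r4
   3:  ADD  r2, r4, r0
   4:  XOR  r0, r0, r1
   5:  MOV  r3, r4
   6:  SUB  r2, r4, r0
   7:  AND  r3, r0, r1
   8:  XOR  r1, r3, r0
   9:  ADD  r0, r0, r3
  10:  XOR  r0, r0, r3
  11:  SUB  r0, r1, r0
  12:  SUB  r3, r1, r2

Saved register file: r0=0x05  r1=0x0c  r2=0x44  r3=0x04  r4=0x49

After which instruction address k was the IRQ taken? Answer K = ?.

after  0: r0=0x9d r1=0x0c r2=0xd5 r3=0x9d r4=0x49  N=0 Z=0
after  1: r0=0x9d r1=0x0c r2=0xd5 r3=0x54 r4=0x49  N=0 Z=0
after  2: r0=0x09 r1=0x0c r2=0xd5 r3=0x54 r4=0x49  N=0 Z=0
after  3: r0=0x09 r1=0x0c r2=0x52 r3=0x54 r4=0x49  N=0 Z=0
after  4: r0=0x05 r1=0x0c r2=0x52 r3=0x54 r4=0x49  N=0 Z=0
after  5: r0=0x05 r1=0x0c r2=0x52 r3=0x49 r4=0x49  N=0 Z=0
after  6: r0=0x05 r1=0x0c r2=0x44 r3=0x49 r4=0x49  N=0 Z=0
after  7: r0=0x05 r1=0x0c r2=0x44 r3=0x04 r4=0x49  N=0 Z=0
-- IRQ taken; context saved, return-PC = 8 --

K = 7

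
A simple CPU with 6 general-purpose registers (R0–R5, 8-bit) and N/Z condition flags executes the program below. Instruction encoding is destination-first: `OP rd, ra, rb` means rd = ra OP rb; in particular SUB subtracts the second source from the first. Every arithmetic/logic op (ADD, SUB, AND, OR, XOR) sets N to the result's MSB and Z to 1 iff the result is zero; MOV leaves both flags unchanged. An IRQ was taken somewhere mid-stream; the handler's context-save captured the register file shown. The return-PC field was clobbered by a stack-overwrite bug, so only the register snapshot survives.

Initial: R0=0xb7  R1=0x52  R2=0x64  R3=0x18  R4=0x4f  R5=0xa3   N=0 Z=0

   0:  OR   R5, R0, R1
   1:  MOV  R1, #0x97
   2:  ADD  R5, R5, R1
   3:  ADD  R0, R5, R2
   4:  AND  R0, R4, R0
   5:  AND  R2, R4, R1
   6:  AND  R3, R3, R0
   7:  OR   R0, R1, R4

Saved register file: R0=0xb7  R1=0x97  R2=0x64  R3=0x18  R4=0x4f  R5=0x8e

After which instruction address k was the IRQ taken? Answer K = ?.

after  0: R0=0xb7 R1=0x52 R2=0x64 R3=0x18 R4=0x4f R5=0xf7  N=1 Z=0
after  1: R0=0xb7 R1=0x97 R2=0x64 R3=0x18 R4=0x4f R5=0xf7  N=1 Z=0
after  2: R0=0xb7 R1=0x97 R2=0x64 R3=0x18 R4=0x4f R5=0x8e  N=1 Z=0
-- IRQ taken; context saved, return-PC = 3 --

K = 2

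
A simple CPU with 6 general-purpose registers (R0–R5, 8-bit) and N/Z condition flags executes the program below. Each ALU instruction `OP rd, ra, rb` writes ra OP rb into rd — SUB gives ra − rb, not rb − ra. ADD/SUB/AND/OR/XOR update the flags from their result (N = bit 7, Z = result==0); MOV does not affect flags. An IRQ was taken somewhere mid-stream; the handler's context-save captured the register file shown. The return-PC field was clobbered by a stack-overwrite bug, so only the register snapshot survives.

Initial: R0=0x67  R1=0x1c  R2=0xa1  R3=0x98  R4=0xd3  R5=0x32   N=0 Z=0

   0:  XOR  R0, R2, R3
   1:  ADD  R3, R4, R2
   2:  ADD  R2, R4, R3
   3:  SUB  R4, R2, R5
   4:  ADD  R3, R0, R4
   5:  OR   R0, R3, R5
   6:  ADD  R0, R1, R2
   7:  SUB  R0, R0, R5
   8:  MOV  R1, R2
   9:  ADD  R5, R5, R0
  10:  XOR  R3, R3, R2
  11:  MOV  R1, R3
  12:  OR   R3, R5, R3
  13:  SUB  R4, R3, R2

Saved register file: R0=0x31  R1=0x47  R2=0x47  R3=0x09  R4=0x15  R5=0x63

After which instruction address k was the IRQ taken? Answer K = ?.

K = 10

after  0: R0=0x39 R1=0x1c R2=0xa1 R3=0x98 R4=0xd3 R5=0x32  N=0 Z=0
after  1: R0=0x39 R1=0x1c R2=0xa1 R3=0x74 R4=0xd3 R5=0x32  N=0 Z=0
after  2: R0=0x39 R1=0x1c R2=0x47 R3=0x74 R4=0xd3 R5=0x32  N=0 Z=0
after  3: R0=0x39 R1=0x1c R2=0x47 R3=0x74 R4=0x15 R5=0x32  N=0 Z=0
after  4: R0=0x39 R1=0x1c R2=0x47 R3=0x4e R4=0x15 R5=0x32  N=0 Z=0
after  5: R0=0x7e R1=0x1c R2=0x47 R3=0x4e R4=0x15 R5=0x32  N=0 Z=0
after  6: R0=0x63 R1=0x1c R2=0x47 R3=0x4e R4=0x15 R5=0x32  N=0 Z=0
after  7: R0=0x31 R1=0x1c R2=0x47 R3=0x4e R4=0x15 R5=0x32  N=0 Z=0
after  8: R0=0x31 R1=0x47 R2=0x47 R3=0x4e R4=0x15 R5=0x32  N=0 Z=0
after  9: R0=0x31 R1=0x47 R2=0x47 R3=0x4e R4=0x15 R5=0x63  N=0 Z=0
after 10: R0=0x31 R1=0x47 R2=0x47 R3=0x09 R4=0x15 R5=0x63  N=0 Z=0
-- IRQ taken; context saved, return-PC = 11 --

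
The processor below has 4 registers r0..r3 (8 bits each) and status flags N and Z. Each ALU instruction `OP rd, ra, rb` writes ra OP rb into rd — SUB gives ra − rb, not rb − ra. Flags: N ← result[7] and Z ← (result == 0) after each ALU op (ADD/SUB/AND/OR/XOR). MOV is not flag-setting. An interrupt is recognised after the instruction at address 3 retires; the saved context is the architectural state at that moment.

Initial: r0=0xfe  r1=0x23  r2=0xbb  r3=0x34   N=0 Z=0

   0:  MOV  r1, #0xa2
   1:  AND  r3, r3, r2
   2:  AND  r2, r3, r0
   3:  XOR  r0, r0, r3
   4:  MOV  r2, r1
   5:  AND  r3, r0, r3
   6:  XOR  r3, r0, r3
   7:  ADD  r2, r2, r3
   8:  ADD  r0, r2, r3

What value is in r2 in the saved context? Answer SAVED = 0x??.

after  0: r0=0xfe r1=0xa2 r2=0xbb r3=0x34  N=0 Z=0
after  1: r0=0xfe r1=0xa2 r2=0xbb r3=0x30  N=0 Z=0
after  2: r0=0xfe r1=0xa2 r2=0x30 r3=0x30  N=0 Z=0
after  3: r0=0xce r1=0xa2 r2=0x30 r3=0x30  N=1 Z=0
-- IRQ taken; context saved, return-PC = 4 --

SAVED = 0x30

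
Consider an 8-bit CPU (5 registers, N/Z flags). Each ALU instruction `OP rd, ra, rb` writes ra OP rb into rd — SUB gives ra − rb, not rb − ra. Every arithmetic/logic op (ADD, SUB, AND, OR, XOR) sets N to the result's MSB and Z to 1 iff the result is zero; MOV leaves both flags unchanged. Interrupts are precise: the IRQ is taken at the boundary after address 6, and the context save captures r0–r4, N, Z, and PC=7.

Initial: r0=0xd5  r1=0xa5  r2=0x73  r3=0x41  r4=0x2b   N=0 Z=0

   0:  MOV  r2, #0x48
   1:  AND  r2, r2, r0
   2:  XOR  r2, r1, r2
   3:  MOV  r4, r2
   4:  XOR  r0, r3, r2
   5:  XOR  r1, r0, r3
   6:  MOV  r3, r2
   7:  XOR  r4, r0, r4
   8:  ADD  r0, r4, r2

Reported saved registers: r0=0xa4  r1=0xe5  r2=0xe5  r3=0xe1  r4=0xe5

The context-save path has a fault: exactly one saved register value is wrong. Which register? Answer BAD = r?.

BAD = r3

after  0: r0=0xd5 r1=0xa5 r2=0x48 r3=0x41 r4=0x2b  N=0 Z=0
after  1: r0=0xd5 r1=0xa5 r2=0x40 r3=0x41 r4=0x2b  N=0 Z=0
after  2: r0=0xd5 r1=0xa5 r2=0xe5 r3=0x41 r4=0x2b  N=1 Z=0
after  3: r0=0xd5 r1=0xa5 r2=0xe5 r3=0x41 r4=0xe5  N=1 Z=0
after  4: r0=0xa4 r1=0xa5 r2=0xe5 r3=0x41 r4=0xe5  N=1 Z=0
after  5: r0=0xa4 r1=0xe5 r2=0xe5 r3=0x41 r4=0xe5  N=1 Z=0
after  6: r0=0xa4 r1=0xe5 r2=0xe5 r3=0xe5 r4=0xe5  N=1 Z=0
-- IRQ taken; context saved, return-PC = 7 --
mismatch: r3: reported 0xe1 vs actual 0xe5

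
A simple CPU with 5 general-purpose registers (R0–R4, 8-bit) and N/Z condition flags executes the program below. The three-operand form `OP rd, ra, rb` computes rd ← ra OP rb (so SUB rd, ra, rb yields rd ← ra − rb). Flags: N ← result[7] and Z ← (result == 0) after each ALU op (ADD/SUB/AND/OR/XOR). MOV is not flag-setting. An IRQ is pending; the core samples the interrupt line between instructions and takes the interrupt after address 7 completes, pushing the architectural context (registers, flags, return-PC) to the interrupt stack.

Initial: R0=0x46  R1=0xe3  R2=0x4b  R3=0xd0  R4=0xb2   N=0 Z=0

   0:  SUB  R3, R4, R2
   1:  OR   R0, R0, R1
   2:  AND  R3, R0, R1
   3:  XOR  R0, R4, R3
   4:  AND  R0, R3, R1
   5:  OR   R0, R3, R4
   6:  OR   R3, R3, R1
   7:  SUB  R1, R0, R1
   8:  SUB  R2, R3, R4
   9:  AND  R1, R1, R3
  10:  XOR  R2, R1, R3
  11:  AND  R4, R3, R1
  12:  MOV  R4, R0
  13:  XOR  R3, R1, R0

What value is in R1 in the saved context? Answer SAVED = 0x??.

SAVED = 0x10

after  0: R0=0x46 R1=0xe3 R2=0x4b R3=0x67 R4=0xb2  N=0 Z=0
after  1: R0=0xe7 R1=0xe3 R2=0x4b R3=0x67 R4=0xb2  N=1 Z=0
after  2: R0=0xe7 R1=0xe3 R2=0x4b R3=0xe3 R4=0xb2  N=1 Z=0
after  3: R0=0x51 R1=0xe3 R2=0x4b R3=0xe3 R4=0xb2  N=0 Z=0
after  4: R0=0xe3 R1=0xe3 R2=0x4b R3=0xe3 R4=0xb2  N=1 Z=0
after  5: R0=0xf3 R1=0xe3 R2=0x4b R3=0xe3 R4=0xb2  N=1 Z=0
after  6: R0=0xf3 R1=0xe3 R2=0x4b R3=0xe3 R4=0xb2  N=1 Z=0
after  7: R0=0xf3 R1=0x10 R2=0x4b R3=0xe3 R4=0xb2  N=0 Z=0
-- IRQ taken; context saved, return-PC = 8 --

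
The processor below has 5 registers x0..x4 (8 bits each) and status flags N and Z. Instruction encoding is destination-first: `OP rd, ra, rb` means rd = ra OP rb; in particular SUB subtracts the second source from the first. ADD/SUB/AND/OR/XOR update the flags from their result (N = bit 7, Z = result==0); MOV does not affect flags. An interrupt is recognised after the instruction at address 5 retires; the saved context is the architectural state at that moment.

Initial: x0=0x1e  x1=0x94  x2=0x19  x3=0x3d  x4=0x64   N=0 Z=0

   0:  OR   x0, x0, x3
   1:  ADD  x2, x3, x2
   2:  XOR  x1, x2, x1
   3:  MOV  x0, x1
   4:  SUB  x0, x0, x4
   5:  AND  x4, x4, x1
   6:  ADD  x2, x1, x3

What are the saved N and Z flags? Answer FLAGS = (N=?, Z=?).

FLAGS = (N=0, Z=0)

after  0: x0=0x3f x1=0x94 x2=0x19 x3=0x3d x4=0x64  N=0 Z=0
after  1: x0=0x3f x1=0x94 x2=0x56 x3=0x3d x4=0x64  N=0 Z=0
after  2: x0=0x3f x1=0xc2 x2=0x56 x3=0x3d x4=0x64  N=1 Z=0
after  3: x0=0xc2 x1=0xc2 x2=0x56 x3=0x3d x4=0x64  N=1 Z=0
after  4: x0=0x5e x1=0xc2 x2=0x56 x3=0x3d x4=0x64  N=0 Z=0
after  5: x0=0x5e x1=0xc2 x2=0x56 x3=0x3d x4=0x40  N=0 Z=0
-- IRQ taken; context saved, return-PC = 6 --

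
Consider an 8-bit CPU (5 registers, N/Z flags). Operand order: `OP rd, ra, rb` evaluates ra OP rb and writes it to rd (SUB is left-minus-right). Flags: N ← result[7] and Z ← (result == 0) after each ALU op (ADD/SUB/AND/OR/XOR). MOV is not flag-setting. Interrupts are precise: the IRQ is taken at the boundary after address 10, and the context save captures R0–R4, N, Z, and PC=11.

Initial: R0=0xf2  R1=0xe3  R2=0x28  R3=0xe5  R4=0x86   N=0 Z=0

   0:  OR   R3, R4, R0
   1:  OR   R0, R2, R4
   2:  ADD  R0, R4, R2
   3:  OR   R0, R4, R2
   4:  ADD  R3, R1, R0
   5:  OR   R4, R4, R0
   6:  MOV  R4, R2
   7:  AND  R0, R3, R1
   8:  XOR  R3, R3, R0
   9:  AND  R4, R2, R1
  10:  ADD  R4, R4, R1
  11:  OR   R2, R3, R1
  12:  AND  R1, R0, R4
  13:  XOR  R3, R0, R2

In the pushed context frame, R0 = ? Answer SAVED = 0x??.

SAVED = 0x81

after  0: R0=0xf2 R1=0xe3 R2=0x28 R3=0xf6 R4=0x86  N=1 Z=0
after  1: R0=0xae R1=0xe3 R2=0x28 R3=0xf6 R4=0x86  N=1 Z=0
after  2: R0=0xae R1=0xe3 R2=0x28 R3=0xf6 R4=0x86  N=1 Z=0
after  3: R0=0xae R1=0xe3 R2=0x28 R3=0xf6 R4=0x86  N=1 Z=0
after  4: R0=0xae R1=0xe3 R2=0x28 R3=0x91 R4=0x86  N=1 Z=0
after  5: R0=0xae R1=0xe3 R2=0x28 R3=0x91 R4=0xae  N=1 Z=0
after  6: R0=0xae R1=0xe3 R2=0x28 R3=0x91 R4=0x28  N=1 Z=0
after  7: R0=0x81 R1=0xe3 R2=0x28 R3=0x91 R4=0x28  N=1 Z=0
after  8: R0=0x81 R1=0xe3 R2=0x28 R3=0x10 R4=0x28  N=0 Z=0
after  9: R0=0x81 R1=0xe3 R2=0x28 R3=0x10 R4=0x20  N=0 Z=0
after 10: R0=0x81 R1=0xe3 R2=0x28 R3=0x10 R4=0x03  N=0 Z=0
-- IRQ taken; context saved, return-PC = 11 --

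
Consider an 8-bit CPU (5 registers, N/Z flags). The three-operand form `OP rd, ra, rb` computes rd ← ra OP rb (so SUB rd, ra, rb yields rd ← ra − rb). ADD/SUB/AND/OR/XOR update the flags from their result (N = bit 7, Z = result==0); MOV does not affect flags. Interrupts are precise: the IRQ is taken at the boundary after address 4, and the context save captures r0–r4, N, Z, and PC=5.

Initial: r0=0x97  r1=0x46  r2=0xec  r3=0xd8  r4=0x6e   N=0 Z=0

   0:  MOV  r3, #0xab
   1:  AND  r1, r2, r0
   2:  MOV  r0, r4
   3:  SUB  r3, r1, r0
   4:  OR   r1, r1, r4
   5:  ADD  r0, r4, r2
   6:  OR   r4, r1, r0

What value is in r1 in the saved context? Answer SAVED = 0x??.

after  0: r0=0x97 r1=0x46 r2=0xec r3=0xab r4=0x6e  N=0 Z=0
after  1: r0=0x97 r1=0x84 r2=0xec r3=0xab r4=0x6e  N=1 Z=0
after  2: r0=0x6e r1=0x84 r2=0xec r3=0xab r4=0x6e  N=1 Z=0
after  3: r0=0x6e r1=0x84 r2=0xec r3=0x16 r4=0x6e  N=0 Z=0
after  4: r0=0x6e r1=0xee r2=0xec r3=0x16 r4=0x6e  N=1 Z=0
-- IRQ taken; context saved, return-PC = 5 --

SAVED = 0xee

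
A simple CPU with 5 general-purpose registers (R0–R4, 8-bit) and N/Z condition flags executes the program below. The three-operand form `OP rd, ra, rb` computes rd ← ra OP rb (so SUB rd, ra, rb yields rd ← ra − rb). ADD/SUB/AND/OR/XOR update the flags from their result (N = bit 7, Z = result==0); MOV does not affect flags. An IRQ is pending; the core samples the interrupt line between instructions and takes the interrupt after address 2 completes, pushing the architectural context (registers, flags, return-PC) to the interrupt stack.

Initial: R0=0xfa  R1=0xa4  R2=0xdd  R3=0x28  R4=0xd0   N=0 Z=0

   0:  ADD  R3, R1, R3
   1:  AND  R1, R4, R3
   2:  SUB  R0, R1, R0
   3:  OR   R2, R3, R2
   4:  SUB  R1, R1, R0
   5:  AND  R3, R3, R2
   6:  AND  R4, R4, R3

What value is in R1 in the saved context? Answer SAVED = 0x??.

after  0: R0=0xfa R1=0xa4 R2=0xdd R3=0xcc R4=0xd0  N=1 Z=0
after  1: R0=0xfa R1=0xc0 R2=0xdd R3=0xcc R4=0xd0  N=1 Z=0
after  2: R0=0xc6 R1=0xc0 R2=0xdd R3=0xcc R4=0xd0  N=1 Z=0
-- IRQ taken; context saved, return-PC = 3 --

SAVED = 0xc0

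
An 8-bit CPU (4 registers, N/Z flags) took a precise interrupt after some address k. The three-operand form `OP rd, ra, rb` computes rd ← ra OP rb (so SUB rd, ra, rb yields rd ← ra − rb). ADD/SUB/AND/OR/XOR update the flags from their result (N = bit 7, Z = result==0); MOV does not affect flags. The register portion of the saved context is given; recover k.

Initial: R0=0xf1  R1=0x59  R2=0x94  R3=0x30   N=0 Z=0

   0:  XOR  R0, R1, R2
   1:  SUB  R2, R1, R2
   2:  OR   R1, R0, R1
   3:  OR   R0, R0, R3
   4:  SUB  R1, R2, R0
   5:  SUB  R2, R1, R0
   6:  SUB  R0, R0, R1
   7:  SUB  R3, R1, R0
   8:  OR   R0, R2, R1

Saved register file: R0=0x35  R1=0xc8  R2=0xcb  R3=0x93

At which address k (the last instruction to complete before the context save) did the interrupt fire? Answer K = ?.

after  0: R0=0xcd R1=0x59 R2=0x94 R3=0x30  N=1 Z=0
after  1: R0=0xcd R1=0x59 R2=0xc5 R3=0x30  N=1 Z=0
after  2: R0=0xcd R1=0xdd R2=0xc5 R3=0x30  N=1 Z=0
after  3: R0=0xfd R1=0xdd R2=0xc5 R3=0x30  N=1 Z=0
after  4: R0=0xfd R1=0xc8 R2=0xc5 R3=0x30  N=1 Z=0
after  5: R0=0xfd R1=0xc8 R2=0xcb R3=0x30  N=1 Z=0
after  6: R0=0x35 R1=0xc8 R2=0xcb R3=0x30  N=0 Z=0
after  7: R0=0x35 R1=0xc8 R2=0xcb R3=0x93  N=1 Z=0
-- IRQ taken; context saved, return-PC = 8 --

K = 7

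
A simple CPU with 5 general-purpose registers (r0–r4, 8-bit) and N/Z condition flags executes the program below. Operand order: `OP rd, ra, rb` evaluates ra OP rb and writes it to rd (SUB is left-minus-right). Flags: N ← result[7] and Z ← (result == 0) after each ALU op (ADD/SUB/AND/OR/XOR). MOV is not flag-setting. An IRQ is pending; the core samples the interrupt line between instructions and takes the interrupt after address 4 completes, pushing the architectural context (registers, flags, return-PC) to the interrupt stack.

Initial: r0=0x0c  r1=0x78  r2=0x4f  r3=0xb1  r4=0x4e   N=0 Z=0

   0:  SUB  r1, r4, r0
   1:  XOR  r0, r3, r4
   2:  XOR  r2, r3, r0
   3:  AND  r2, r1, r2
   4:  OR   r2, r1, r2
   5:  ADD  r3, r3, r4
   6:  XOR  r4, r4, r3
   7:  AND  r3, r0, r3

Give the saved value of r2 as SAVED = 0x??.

SAVED = 0x42

after  0: r0=0x0c r1=0x42 r2=0x4f r3=0xb1 r4=0x4e  N=0 Z=0
after  1: r0=0xff r1=0x42 r2=0x4f r3=0xb1 r4=0x4e  N=1 Z=0
after  2: r0=0xff r1=0x42 r2=0x4e r3=0xb1 r4=0x4e  N=0 Z=0
after  3: r0=0xff r1=0x42 r2=0x42 r3=0xb1 r4=0x4e  N=0 Z=0
after  4: r0=0xff r1=0x42 r2=0x42 r3=0xb1 r4=0x4e  N=0 Z=0
-- IRQ taken; context saved, return-PC = 5 --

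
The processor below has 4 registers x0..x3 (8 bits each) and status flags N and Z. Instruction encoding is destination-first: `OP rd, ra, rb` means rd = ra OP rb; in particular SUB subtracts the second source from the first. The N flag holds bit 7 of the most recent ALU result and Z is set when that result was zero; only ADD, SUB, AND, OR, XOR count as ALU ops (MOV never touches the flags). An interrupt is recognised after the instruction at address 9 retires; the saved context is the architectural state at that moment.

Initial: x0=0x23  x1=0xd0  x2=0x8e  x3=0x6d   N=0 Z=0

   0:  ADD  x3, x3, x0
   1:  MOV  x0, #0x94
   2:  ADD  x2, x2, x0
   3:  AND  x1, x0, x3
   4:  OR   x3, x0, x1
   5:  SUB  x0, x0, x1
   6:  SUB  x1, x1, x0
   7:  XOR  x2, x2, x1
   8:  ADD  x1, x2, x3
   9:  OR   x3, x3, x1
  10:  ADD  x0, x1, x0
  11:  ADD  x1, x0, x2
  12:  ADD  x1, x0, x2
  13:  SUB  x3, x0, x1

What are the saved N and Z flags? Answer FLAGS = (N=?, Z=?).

FLAGS = (N=1, Z=0)

after  0: x0=0x23 x1=0xd0 x2=0x8e x3=0x90  N=1 Z=0
after  1: x0=0x94 x1=0xd0 x2=0x8e x3=0x90  N=1 Z=0
after  2: x0=0x94 x1=0xd0 x2=0x22 x3=0x90  N=0 Z=0
after  3: x0=0x94 x1=0x90 x2=0x22 x3=0x90  N=1 Z=0
after  4: x0=0x94 x1=0x90 x2=0x22 x3=0x94  N=1 Z=0
after  5: x0=0x04 x1=0x90 x2=0x22 x3=0x94  N=0 Z=0
after  6: x0=0x04 x1=0x8c x2=0x22 x3=0x94  N=1 Z=0
after  7: x0=0x04 x1=0x8c x2=0xae x3=0x94  N=1 Z=0
after  8: x0=0x04 x1=0x42 x2=0xae x3=0x94  N=0 Z=0
after  9: x0=0x04 x1=0x42 x2=0xae x3=0xd6  N=1 Z=0
-- IRQ taken; context saved, return-PC = 10 --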